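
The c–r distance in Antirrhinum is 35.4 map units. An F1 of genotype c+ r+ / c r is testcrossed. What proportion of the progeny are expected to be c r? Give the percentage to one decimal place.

A map distance of 35.4 map units corresponds to a recombination frequency of 0.354.
The F1 is c+ r+ / c r, so c r is a parental gamete class with expected frequency (1 − r)/2 = 0.646/2 = 0.3230.
That is 0.3230 = 32.3% of the progeny.

32.3%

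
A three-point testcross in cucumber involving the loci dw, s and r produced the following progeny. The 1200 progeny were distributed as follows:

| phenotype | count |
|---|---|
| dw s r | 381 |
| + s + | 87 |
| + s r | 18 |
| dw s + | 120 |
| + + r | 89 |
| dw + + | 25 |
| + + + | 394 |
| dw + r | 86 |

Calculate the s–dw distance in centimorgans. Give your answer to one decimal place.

The two most frequent reciprocal classes, + + + and dw s r, are the parental types, so the F1 was + + + / dw s r.
The two rarest classes, dw + + and + s r, are the double crossovers. Comparing them with the parentals, only the dw allele has switched, so dw is the middle locus and the order is r – dw – s.
Crossovers in the dw–s interval produce the single-crossover classes + s + and dw + r (87 + 86 = 173) plus the double crossovers (43).
RF(dw–s) = (173 + 43) / 1200 = 216/1200 = 0.1800 → 18.0 centimorgans.

18.0 centimorgans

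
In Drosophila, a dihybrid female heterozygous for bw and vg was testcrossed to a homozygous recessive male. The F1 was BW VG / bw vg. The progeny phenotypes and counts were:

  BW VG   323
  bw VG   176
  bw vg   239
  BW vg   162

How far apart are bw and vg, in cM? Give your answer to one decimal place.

The recombinant classes are BW vg and bw VG: 162 + 176 = 338.
Recombination frequency = 338/900 = 0.3756 ≈ 37.6%, i.e. 37.6 cM.

37.6 cM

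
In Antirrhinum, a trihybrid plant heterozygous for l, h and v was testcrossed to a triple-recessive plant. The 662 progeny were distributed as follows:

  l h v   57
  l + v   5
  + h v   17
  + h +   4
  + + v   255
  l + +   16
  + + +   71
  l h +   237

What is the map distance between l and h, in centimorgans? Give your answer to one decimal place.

The two most frequent reciprocal classes, l h + and + + v, are the parental types, so the F1 was l h + / + + v.
The two rarest classes, + h + and l + v, are the double crossovers. Comparing them with the parentals, only the l allele has switched, so l is the middle locus and the order is v – l – h.
Crossovers in the l–h interval produce the single-crossover classes l + + and + h v (16 + 17 = 33) plus the double crossovers (9).
RF(l–h) = (33 + 9) / 662 = 42/662 = 0.0634 → 6.3 centimorgans.

6.3 centimorgans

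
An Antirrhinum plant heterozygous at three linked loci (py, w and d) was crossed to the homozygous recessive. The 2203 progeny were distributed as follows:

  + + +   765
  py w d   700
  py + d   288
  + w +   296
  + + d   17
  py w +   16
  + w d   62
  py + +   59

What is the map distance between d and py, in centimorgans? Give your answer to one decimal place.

7.0 centimorgans

The two most frequent reciprocal classes, + + + and py w d, are the parental types, so the F1 was + + + / py w d.
The two rarest classes, + + d and py w +, are the double crossovers. Comparing them with the parentals, only the d allele has switched, so d is the middle locus and the order is w – d – py.
Crossovers in the d–py interval produce the single-crossover classes py + + and + w d (59 + 62 = 121) plus the double crossovers (33).
RF(d–py) = (121 + 33) / 2203 = 154/2203 = 0.0699 → 7.0 centimorgans.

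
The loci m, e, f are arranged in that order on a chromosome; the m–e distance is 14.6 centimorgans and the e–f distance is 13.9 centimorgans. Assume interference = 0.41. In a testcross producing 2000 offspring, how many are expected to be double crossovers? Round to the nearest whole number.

Map distances give recombination frequencies of 0.146 and 0.139 for the two intervals.
With interference 0.41 (so coincidence = 0.59), expected double-crossover frequency = 0.146 × 0.139 × 0.59 = 0.01197.
Expected number = 0.01197 × 2000 = 23.95 ≈ 24.

24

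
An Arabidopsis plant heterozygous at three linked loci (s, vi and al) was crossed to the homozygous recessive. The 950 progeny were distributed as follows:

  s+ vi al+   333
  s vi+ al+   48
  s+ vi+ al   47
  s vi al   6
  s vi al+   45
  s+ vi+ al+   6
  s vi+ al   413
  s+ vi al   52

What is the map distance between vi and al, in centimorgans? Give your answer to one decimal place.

11.8 centimorgans

The two most frequent reciprocal classes, s+ vi al+ and s vi+ al, are the parental types, so the F1 was s+ vi al+ / s vi+ al.
The two rarest classes, s+ vi+ al+ and s vi al, are the double crossovers. Comparing them with the parentals, only the vi allele has switched, so vi is the middle locus and the order is s – vi – al.
Crossovers in the vi–al interval produce the single-crossover classes s+ vi al and s vi+ al+ (52 + 48 = 100) plus the double crossovers (12).
RF(vi–al) = (100 + 12) / 950 = 112/950 = 0.1179 → 11.8 centimorgans.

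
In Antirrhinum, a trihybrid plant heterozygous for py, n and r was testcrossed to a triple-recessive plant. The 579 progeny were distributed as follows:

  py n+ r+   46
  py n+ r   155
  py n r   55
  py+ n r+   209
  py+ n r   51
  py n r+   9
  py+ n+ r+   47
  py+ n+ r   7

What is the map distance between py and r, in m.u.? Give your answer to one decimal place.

19.5 m.u.

The two most frequent reciprocal classes, py+ n r+ and py n+ r, are the parental types, so the F1 was py+ n r+ / py n+ r.
The two rarest classes, py n r+ and py+ n+ r, are the double crossovers. Comparing them with the parentals, only the py allele has switched, so py is the middle locus and the order is n – py – r.
Crossovers in the py–r interval produce the single-crossover classes py+ n r and py n+ r+ (51 + 46 = 97) plus the double crossovers (16).
RF(py–r) = (97 + 16) / 579 = 113/579 = 0.1952 → 19.5 m.u.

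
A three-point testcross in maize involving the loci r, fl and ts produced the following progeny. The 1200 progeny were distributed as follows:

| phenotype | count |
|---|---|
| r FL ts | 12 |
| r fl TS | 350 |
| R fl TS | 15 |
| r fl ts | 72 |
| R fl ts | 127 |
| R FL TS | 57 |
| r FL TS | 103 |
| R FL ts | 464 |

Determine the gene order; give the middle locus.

r

The two most frequent reciprocal classes, r fl TS and R FL ts, are the parental types, so the F1 was r fl TS / R FL ts.
The two rarest classes, R fl TS and r FL ts, are the double crossovers. Comparing them with the parentals, only the r allele has switched, so r is the middle locus and the order is ts – r – fl.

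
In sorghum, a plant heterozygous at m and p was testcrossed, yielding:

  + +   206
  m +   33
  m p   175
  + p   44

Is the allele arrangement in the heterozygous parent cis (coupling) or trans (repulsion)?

The two most frequent classes are + + (206) and m p (175); these are the parental (non-recombinant) types.
So the F1 carried + + on one chromosome and m p on the other — the recessive alleles are on the same chromosome (cis / coupling).

cis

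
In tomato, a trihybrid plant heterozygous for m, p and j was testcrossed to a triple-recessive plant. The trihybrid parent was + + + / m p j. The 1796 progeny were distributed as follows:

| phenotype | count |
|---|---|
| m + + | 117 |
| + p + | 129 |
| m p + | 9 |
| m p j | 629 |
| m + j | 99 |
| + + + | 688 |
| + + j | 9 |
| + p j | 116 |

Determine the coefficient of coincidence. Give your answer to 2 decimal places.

The two rarest classes, + + j and m p +, are the double crossovers. Comparing them with the parentals, only the j allele has switched, so j is the middle locus and the order is p – j – m.
p–j: (228 + 18)/1796 = 0.1370; j–m: (233 + 18)/1796 = 0.1398.
Expected DCO frequency = 0.1370 × 0.1398 ≈ 0.01915; observed = 18/1796 ≈ 0.01002.
Coefficient of coincidence = 0.01002/0.01915 ≈ 0.52.

0.52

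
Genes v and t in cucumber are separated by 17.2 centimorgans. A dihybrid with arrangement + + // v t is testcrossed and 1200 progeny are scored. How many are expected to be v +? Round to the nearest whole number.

A map distance of 17.2 centimorgans corresponds to a recombination frequency of 0.172.
The F1 is + + / v t, so v + is a recombinant gamete class with expected frequency r/2 = 0.172/2 = 0.0860.
Expected number = 0.0860 × 1200 = 103.20 ≈ 103.

103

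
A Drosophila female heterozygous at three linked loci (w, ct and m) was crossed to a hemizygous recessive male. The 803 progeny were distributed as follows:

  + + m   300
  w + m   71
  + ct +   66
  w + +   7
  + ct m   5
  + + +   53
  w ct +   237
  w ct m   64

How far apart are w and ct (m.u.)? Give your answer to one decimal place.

The two most frequent reciprocal classes, + + m and w ct +, are the parental types, so the F1 was + + m / w ct +.
The two rarest classes, + ct m and w + +, are the double crossovers. Comparing them with the parentals, only the ct allele has switched, so ct is the middle locus and the order is w – ct – m.
Crossovers in the w–ct interval produce the single-crossover classes w + m and + ct + (71 + 66 = 137) plus the double crossovers (12).
RF(w–ct) = (137 + 12) / 803 = 149/803 = 0.1856 → 18.6 m.u.

18.6 m.u.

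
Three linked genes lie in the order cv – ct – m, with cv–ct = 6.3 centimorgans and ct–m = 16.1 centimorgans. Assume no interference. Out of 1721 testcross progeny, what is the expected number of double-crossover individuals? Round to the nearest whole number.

17

Map distances give recombination frequencies of 0.063 and 0.161 for the two intervals.
With no interference, expected double-crossover frequency = 0.063 × 0.161 = 0.01014.
Expected number = 0.01014 × 1721 = 17.46 ≈ 17.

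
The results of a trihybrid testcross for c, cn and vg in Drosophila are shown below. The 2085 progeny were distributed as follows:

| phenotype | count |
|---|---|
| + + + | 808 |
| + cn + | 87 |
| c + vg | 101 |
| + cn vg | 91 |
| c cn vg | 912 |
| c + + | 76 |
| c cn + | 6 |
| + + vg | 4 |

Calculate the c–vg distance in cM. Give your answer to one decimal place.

The two most frequent reciprocal classes, c cn vg and + + +, are the parental types, so the F1 was c cn vg / + + +.
The two rarest classes, c cn + and + + vg, are the double crossovers. Comparing them with the parentals, only the vg allele has switched, so vg is the middle locus and the order is cn – vg – c.
Crossovers in the vg–c interval produce the single-crossover classes + cn vg and c + + (91 + 76 = 167) plus the double crossovers (10).
RF(vg–c) = (167 + 10) / 2085 = 177/2085 = 0.0849 → 8.5 cM.

8.5 cM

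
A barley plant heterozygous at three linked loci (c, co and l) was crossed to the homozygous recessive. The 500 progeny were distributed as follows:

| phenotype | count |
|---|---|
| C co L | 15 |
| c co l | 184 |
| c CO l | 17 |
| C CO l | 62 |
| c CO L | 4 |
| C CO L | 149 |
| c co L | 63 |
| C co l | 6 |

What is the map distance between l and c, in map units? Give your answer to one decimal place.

27.0 map units

The two most frequent reciprocal classes, C CO L and c co l, are the parental types, so the F1 was C CO L / c co l.
The two rarest classes, c CO L and C co l, are the double crossovers. Comparing them with the parentals, only the c allele has switched, so c is the middle locus and the order is co – c – l.
Crossovers in the c–l interval produce the single-crossover classes C CO l and c co L (62 + 63 = 125) plus the double crossovers (10).
RF(c–l) = (125 + 10) / 500 = 135/500 = 0.2700 → 27.0 map units.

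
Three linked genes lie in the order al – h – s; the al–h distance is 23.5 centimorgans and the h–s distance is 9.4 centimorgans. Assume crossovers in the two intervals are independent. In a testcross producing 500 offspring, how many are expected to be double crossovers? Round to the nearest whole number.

11

Map distances give recombination frequencies of 0.235 and 0.094 for the two intervals.
With no interference, expected double-crossover frequency = 0.235 × 0.094 = 0.02209.
Expected number = 0.02209 × 500 = 11.04 ≈ 11.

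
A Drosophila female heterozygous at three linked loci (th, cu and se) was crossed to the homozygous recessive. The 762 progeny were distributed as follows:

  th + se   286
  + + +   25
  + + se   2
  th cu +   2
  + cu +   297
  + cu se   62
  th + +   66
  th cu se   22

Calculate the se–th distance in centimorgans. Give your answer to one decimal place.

17.3 centimorgans

The two most frequent reciprocal classes, th + se and + cu +, are the parental types, so the F1 was th + se / + cu +.
The two rarest classes, + + se and th cu +, are the double crossovers. Comparing them with the parentals, only the th allele has switched, so th is the middle locus and the order is se – th – cu.
Crossovers in the se–th interval produce the single-crossover classes th + + and + cu se (66 + 62 = 128) plus the double crossovers (4).
RF(se–th) = (128 + 4) / 762 = 132/762 = 0.1732 → 17.3 centimorgans.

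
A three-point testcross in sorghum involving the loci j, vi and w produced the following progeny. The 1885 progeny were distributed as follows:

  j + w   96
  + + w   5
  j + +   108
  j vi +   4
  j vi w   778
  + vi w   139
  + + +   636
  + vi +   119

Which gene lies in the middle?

w

The two most frequent reciprocal classes, j vi w and + + +, are the parental types, so the F1 was j vi w / + + +.
The two rarest classes, j vi + and + + w, are the double crossovers. Comparing them with the parentals, only the w allele has switched, so w is the middle locus and the order is vi – w – j.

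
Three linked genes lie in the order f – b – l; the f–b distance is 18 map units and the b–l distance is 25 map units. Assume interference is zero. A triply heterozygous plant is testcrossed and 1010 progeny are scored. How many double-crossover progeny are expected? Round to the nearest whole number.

Map distances give recombination frequencies of 0.180 and 0.250 for the two intervals.
With no interference, expected double-crossover frequency = 0.180 × 0.250 = 0.04500.
Expected number = 0.04500 × 1010 = 45.45 ≈ 45.

45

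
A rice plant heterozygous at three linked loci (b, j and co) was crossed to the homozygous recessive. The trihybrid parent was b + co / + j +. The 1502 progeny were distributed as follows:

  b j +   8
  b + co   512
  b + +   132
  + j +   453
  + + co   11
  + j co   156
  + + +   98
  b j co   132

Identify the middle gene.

The two rarest classes, + + co and b j +, are the double crossovers. Comparing them with the parentals, only the b allele has switched, so b is the middle locus and the order is co – b – j.

b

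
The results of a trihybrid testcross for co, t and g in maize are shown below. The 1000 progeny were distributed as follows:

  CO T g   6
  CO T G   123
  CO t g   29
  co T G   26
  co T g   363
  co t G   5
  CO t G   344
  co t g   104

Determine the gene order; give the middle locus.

co

The two most frequent reciprocal classes, CO t G and co T g, are the parental types, so the F1 was CO t G / co T g.
The two rarest classes, co t G and CO T g, are the double crossovers. Comparing them with the parentals, only the co allele has switched, so co is the middle locus and the order is g – co – t.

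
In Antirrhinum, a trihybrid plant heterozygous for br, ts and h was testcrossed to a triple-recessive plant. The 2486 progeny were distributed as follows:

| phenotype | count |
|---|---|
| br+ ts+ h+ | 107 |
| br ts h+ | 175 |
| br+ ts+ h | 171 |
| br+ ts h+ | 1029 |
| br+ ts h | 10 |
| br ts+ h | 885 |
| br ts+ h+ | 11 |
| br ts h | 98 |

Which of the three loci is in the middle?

h

The two most frequent reciprocal classes, br ts+ h and br+ ts h+, are the parental types, so the F1 was br ts+ h / br+ ts h+.
The two rarest classes, br ts+ h+ and br+ ts h, are the double crossovers. Comparing them with the parentals, only the h allele has switched, so h is the middle locus and the order is ts – h – br.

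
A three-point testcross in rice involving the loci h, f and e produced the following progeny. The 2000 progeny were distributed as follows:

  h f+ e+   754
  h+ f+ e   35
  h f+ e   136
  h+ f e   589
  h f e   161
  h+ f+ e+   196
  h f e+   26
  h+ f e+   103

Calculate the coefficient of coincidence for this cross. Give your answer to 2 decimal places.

0.97

The two most frequent reciprocal classes, h f+ e+ and h+ f e, are the parental types, so the F1 was h f+ e+ / h+ f e.
The two rarest classes, h f e+ and h+ f+ e, are the double crossovers. Comparing them with the parentals, only the f allele has switched, so f is the middle locus and the order is e – f – h.
e–f: (239 + 61)/2000 = 0.1500; f–h: (357 + 61)/2000 = 0.2090.
Expected DCO frequency = 0.1500 × 0.2090 ≈ 0.03135; observed = 61/2000 ≈ 0.03050.
Coefficient of coincidence = 0.03050/0.03135 ≈ 0.97.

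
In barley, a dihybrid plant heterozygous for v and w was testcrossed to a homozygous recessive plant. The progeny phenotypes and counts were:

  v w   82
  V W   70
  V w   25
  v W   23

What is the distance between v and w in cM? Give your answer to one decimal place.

24.0 cM

The two most frequent classes, V W (70) and v w (82), are the parental types, so the F1 was V W / v w.
The recombinant classes are V w and v W: 25 + 23 = 48.
Recombination frequency = 48/200 = 0.2400 ≈ 24.0%, i.e. 24.0 cM.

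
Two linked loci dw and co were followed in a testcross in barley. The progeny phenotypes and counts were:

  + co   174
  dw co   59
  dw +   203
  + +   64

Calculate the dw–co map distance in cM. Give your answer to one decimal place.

24.6 cM

The two most frequent classes, + co (174) and dw + (203), are the parental types, so the F1 was + co / dw +.
The recombinant classes are + + and dw co: 64 + 59 = 123.
Recombination frequency = 123/500 = 0.2460 ≈ 24.6%, i.e. 24.6 cM.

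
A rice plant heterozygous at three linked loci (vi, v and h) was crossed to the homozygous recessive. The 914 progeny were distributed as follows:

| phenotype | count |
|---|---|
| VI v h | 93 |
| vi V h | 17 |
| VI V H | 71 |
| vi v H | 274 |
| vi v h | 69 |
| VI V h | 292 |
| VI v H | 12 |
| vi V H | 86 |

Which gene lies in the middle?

The two most frequent reciprocal classes, VI V h and vi v H, are the parental types, so the F1 was VI V h / vi v H.
The two rarest classes, vi V h and VI v H, are the double crossovers. Comparing them with the parentals, only the vi allele has switched, so vi is the middle locus and the order is v – vi – h.

vi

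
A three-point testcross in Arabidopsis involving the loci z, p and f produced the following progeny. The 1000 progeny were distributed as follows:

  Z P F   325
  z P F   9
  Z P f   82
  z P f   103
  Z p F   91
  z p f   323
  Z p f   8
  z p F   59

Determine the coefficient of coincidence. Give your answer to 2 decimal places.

0.51

The two most frequent reciprocal classes, z p f and Z P F, are the parental types, so the F1 was z p f / Z P F.
The two rarest classes, Z p f and z P F, are the double crossovers. Comparing them with the parentals, only the z allele has switched, so z is the middle locus and the order is f – z – p.
f–z: (141 + 17)/1000 = 0.1580; z–p: (194 + 17)/1000 = 0.2110.
Expected DCO frequency = 0.1580 × 0.2110 ≈ 0.03334; observed = 17/1000 ≈ 0.01700.
Coefficient of coincidence = 0.01700/0.03334 ≈ 0.51.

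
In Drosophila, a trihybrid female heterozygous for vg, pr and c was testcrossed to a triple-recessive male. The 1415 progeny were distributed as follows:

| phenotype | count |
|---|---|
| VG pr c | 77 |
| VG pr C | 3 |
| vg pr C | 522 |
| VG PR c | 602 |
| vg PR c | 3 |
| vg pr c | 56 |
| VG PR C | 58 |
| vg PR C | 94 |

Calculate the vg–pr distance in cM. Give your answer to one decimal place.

The two most frequent reciprocal classes, VG PR c and vg pr C, are the parental types, so the F1 was VG PR c / vg pr C.
The two rarest classes, vg PR c and VG pr C, are the double crossovers. Comparing them with the parentals, only the vg allele has switched, so vg is the middle locus and the order is pr – vg – c.
Crossovers in the pr–vg interval produce the single-crossover classes VG pr c and vg PR C (77 + 94 = 171) plus the double crossovers (6).
RF(pr–vg) = (171 + 6) / 1415 = 177/1415 = 0.1251 → 12.5 cM.

12.5 cM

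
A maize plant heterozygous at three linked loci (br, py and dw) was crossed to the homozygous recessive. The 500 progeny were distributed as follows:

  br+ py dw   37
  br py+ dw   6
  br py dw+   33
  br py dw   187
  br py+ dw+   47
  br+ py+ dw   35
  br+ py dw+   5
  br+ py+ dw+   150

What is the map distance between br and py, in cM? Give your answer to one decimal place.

19.0 cM

The two most frequent reciprocal classes, br py dw and br+ py+ dw+, are the parental types, so the F1 was br py dw / br+ py+ dw+.
The two rarest classes, br py+ dw and br+ py dw+, are the double crossovers. Comparing them with the parentals, only the py allele has switched, so py is the middle locus and the order is br – py – dw.
Crossovers in the br–py interval produce the single-crossover classes br+ py dw and br py+ dw+ (37 + 47 = 84) plus the double crossovers (11).
RF(br–py) = (84 + 11) / 500 = 95/500 = 0.1900 → 19.0 cM.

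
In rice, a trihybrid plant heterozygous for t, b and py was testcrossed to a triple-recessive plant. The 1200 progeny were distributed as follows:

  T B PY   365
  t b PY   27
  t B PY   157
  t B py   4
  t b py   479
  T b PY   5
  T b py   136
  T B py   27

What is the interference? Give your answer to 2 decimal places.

The two most frequent reciprocal classes, t b py and T B PY, are the parental types, so the F1 was t b py / T B PY.
The two rarest classes, t B py and T b PY, are the double crossovers. Comparing them with the parentals, only the b allele has switched, so b is the middle locus and the order is py – b – t.
py–b: (54 + 9)/1200 = 0.0525; b–t: (293 + 9)/1200 = 0.2517.
Expected DCO frequency = 0.0525 × 0.2517 ≈ 0.01321; observed = 9/1200 ≈ 0.00750.
Coefficient of coincidence = 0.00750/0.01321 ≈ 0.57; interference = 1 − 0.57 = 0.43.

0.43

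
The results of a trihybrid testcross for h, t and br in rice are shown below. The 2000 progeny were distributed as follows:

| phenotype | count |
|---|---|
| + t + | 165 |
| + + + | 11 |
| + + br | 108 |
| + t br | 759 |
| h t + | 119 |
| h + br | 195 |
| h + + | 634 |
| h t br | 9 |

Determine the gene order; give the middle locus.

The two most frequent reciprocal classes, h + + and + t br, are the parental types, so the F1 was h + + / + t br.
The two rarest classes, + + + and h t br, are the double crossovers. Comparing them with the parentals, only the h allele has switched, so h is the middle locus and the order is t – h – br.

h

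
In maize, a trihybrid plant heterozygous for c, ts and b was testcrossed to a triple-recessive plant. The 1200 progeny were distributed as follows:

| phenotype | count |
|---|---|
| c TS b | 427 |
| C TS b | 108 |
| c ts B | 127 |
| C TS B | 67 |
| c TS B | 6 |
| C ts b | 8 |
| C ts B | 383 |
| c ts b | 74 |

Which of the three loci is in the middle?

b

The two most frequent reciprocal classes, c TS b and C ts B, are the parental types, so the F1 was c TS b / C ts B.
The two rarest classes, c TS B and C ts b, are the double crossovers. Comparing them with the parentals, only the b allele has switched, so b is the middle locus and the order is c – b – ts.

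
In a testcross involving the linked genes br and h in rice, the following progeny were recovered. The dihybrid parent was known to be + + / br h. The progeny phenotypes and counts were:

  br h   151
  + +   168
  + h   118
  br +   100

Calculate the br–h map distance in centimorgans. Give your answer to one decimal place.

The recombinant classes are + h and br +: 118 + 100 = 218.
Recombination frequency = 218/537 = 0.4060 ≈ 40.6%, i.e. 40.6 centimorgans.

40.6 centimorgans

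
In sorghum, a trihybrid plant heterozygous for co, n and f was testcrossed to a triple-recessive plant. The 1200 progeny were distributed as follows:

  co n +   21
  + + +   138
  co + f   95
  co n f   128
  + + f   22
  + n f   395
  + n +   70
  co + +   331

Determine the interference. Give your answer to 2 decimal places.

The two most frequent reciprocal classes, + n f and co + +, are the parental types, so the F1 was + n f / co + +.
The two rarest classes, + + f and co n +, are the double crossovers. Comparing them with the parentals, only the n allele has switched, so n is the middle locus and the order is f – n – co.
f–n: (165 + 43)/1200 = 0.1733; n–co: (266 + 43)/1200 = 0.2575.
Expected DCO frequency = 0.1733 × 0.2575 ≈ 0.04462; observed = 43/1200 ≈ 0.03583.
Coefficient of coincidence = 0.03583/0.04462 ≈ 0.80; interference = 1 − 0.80 = 0.20.

0.20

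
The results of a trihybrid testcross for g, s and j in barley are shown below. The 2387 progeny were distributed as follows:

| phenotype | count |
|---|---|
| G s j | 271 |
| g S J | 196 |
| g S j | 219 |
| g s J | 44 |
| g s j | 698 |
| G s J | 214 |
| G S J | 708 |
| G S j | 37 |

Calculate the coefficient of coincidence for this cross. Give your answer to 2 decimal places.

The two most frequent reciprocal classes, G S J and g s j, are the parental types, so the F1 was G S J / g s j.
The two rarest classes, G S j and g s J, are the double crossovers. Comparing them with the parentals, only the j allele has switched, so j is the middle locus and the order is s – j – g.
s–j: (433 + 81)/2387 = 0.2153; j–g: (467 + 81)/2387 = 0.2296.
Expected DCO frequency = 0.2153 × 0.2296 ≈ 0.04943; observed = 81/2387 ≈ 0.03393.
Coefficient of coincidence = 0.03393/0.04943 ≈ 0.69.

0.69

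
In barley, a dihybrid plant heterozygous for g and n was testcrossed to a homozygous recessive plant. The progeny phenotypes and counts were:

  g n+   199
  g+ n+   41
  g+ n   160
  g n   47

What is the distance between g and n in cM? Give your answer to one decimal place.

The two most frequent classes, g+ n (160) and g n+ (199), are the parental types, so the F1 was g+ n / g n+.
The recombinant classes are g+ n+ and g n: 41 + 47 = 88.
Recombination frequency = 88/447 = 0.1969 ≈ 19.7%, i.e. 19.7 cM.

19.7 cM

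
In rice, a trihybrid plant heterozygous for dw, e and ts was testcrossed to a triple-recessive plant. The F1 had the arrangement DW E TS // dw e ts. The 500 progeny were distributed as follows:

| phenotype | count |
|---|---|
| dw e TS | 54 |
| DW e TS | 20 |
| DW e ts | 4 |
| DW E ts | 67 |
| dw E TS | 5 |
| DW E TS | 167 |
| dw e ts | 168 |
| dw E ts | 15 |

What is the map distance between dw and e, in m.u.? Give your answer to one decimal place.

The two rarest classes, dw E TS and DW e ts, are the double crossovers. Comparing them with the parentals, only the dw allele has switched, so dw is the middle locus and the order is ts – dw – e.
Crossovers in the dw–e interval produce the single-crossover classes DW e TS and dw E ts (20 + 15 = 35) plus the double crossovers (9).
RF(dw–e) = (35 + 9) / 500 = 44/500 = 0.0880 → 8.8 m.u.

8.8 m.u.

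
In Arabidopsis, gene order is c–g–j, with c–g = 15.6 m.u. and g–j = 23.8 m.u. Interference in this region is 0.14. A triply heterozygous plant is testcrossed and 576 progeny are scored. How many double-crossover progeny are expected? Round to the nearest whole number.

18

Map distances give recombination frequencies of 0.156 and 0.238 for the two intervals.
With interference 0.14 (so coincidence = 0.86), expected double-crossover frequency = 0.156 × 0.238 × 0.86 = 0.03193.
Expected number = 0.03193 × 576 = 18.39 ≈ 18.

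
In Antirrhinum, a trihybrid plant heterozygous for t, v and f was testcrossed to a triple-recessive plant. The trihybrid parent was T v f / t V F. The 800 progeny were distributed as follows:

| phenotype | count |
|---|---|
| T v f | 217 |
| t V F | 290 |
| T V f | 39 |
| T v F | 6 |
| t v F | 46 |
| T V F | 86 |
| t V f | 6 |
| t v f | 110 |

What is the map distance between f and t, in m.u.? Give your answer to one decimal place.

The two rarest classes, T v F and t V f, are the double crossovers. Comparing them with the parentals, only the f allele has switched, so f is the middle locus and the order is t – f – v.
Crossovers in the t–f interval produce the single-crossover classes t v f and T V F (110 + 86 = 196) plus the double crossovers (12).
RF(t–f) = (196 + 12) / 800 = 208/800 = 0.2600 → 26.0 m.u.

26.0 m.u.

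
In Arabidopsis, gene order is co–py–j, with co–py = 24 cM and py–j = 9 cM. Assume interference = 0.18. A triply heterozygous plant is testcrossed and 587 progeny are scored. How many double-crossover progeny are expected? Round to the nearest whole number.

10

Map distances give recombination frequencies of 0.240 and 0.090 for the two intervals.
With interference 0.18 (so coincidence = 0.82), expected double-crossover frequency = 0.240 × 0.090 × 0.82 = 0.01771.
Expected number = 0.01771 × 587 = 10.40 ≈ 10.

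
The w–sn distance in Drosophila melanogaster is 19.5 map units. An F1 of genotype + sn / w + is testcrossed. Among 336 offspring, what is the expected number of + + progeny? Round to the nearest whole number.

A map distance of 19.5 map units corresponds to a recombination frequency of 0.195.
The F1 is + sn / w +, so + + is a recombinant gamete class with expected frequency r/2 = 0.195/2 = 0.0975.
Expected number = 0.0975 × 336 = 32.76 ≈ 33.

33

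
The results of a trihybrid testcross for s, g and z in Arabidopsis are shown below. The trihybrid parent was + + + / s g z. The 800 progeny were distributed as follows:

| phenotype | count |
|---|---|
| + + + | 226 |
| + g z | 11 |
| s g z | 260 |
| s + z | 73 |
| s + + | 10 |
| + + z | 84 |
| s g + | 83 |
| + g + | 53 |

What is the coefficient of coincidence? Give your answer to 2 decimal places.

0.61

The two rarest classes, s + + and + g z, are the double crossovers. Comparing them with the parentals, only the s allele has switched, so s is the middle locus and the order is z – s – g.
z–s: (167 + 21)/800 = 0.2350; s–g: (126 + 21)/800 = 0.1837.
Expected DCO frequency = 0.2350 × 0.1837 ≈ 0.04317; observed = 21/800 ≈ 0.02625.
Coefficient of coincidence = 0.02625/0.04317 ≈ 0.61.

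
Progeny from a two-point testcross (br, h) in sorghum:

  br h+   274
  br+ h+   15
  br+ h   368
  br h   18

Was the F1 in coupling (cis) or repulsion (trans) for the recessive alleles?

The two most frequent classes are br+ h (368) and br h+ (274); these are the parental (non-recombinant) types.
So the F1 carried br+ h on one chromosome and br h+ on the other — the recessive alleles are on opposite chromosomes (trans / repulsion).

trans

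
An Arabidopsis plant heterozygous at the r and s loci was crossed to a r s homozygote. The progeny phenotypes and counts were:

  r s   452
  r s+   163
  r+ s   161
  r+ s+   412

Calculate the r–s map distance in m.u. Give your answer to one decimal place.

27.3 m.u.

The two most frequent classes, r+ s+ (412) and r s (452), are the parental types, so the F1 was r+ s+ / r s.
The recombinant classes are r+ s and r s+: 161 + 163 = 324.
Recombination frequency = 324/1188 = 0.2727 ≈ 27.3%, i.e. 27.3 m.u.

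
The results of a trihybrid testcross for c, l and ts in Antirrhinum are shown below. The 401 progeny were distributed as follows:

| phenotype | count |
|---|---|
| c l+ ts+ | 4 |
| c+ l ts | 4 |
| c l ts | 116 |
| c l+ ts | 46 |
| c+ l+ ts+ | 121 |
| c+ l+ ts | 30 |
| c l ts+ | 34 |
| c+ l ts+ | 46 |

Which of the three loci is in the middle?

The two most frequent reciprocal classes, c+ l+ ts+ and c l ts, are the parental types, so the F1 was c+ l+ ts+ / c l ts.
The two rarest classes, c l+ ts+ and c+ l ts, are the double crossovers. Comparing them with the parentals, only the c allele has switched, so c is the middle locus and the order is l – c – ts.

c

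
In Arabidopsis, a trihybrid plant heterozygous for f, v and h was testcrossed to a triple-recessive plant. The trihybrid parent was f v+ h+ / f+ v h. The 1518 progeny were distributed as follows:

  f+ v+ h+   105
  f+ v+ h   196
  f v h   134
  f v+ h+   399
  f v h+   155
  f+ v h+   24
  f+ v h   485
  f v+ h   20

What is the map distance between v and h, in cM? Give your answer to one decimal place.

The two rarest classes, f v+ h and f+ v h+, are the double crossovers. Comparing them with the parentals, only the h allele has switched, so h is the middle locus and the order is f – h – v.
Crossovers in the h–v interval produce the single-crossover classes f v h+ and f+ v+ h (155 + 196 = 351) plus the double crossovers (44).
RF(h–v) = (351 + 44) / 1518 = 395/1518 = 0.2602 → 26.0 cM.

26.0 cM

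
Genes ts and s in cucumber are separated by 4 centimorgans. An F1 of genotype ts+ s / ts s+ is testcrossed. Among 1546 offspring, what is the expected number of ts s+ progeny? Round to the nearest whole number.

A map distance of 4 centimorgans corresponds to a recombination frequency of 0.040.
The F1 is ts+ s / ts s+, so ts s+ is a parental gamete class with expected frequency (1 − r)/2 = 0.960/2 = 0.4800.
Expected number = 0.4800 × 1546 = 742.08 ≈ 742.

742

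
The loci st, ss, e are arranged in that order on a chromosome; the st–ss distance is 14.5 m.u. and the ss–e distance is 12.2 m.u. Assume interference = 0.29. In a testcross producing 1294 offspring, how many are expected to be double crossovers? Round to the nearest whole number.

Map distances give recombination frequencies of 0.145 and 0.122 for the two intervals.
With interference 0.29 (so coincidence = 0.71), expected double-crossover frequency = 0.145 × 0.122 × 0.71 = 0.01256.
Expected number = 0.01256 × 1294 = 16.25 ≈ 16.

16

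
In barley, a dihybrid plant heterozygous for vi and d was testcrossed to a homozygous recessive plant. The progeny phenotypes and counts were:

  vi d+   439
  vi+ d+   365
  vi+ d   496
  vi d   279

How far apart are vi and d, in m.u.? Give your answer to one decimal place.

The two most frequent classes, vi+ d (496) and vi d+ (439), are the parental types, so the F1 was vi+ d / vi d+.
The recombinant classes are vi+ d+ and vi d: 365 + 279 = 644.
Recombination frequency = 644/1579 = 0.4079 ≈ 40.8%, i.e. 40.8 m.u.

40.8 m.u.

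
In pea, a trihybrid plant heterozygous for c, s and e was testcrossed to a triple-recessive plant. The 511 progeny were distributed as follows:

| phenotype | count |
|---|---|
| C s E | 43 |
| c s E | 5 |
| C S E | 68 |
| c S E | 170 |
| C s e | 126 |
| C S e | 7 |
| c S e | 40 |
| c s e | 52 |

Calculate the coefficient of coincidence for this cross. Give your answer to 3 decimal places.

The two most frequent reciprocal classes, C s e and c S E, are the parental types, so the F1 was C s e / c S E.
The two rarest classes, C S e and c s E, are the double crossovers. Comparing them with the parentals, only the s allele has switched, so s is the middle locus and the order is e – s – c.
e–s: (83 + 12)/511 = 0.1859; s–c: (120 + 12)/511 = 0.2583.
Expected DCO frequency = 0.1859 × 0.2583 ≈ 0.04802; observed = 12/511 ≈ 0.02348.
Coefficient of coincidence = 0.02348/0.04802 ≈ 0.489.

0.489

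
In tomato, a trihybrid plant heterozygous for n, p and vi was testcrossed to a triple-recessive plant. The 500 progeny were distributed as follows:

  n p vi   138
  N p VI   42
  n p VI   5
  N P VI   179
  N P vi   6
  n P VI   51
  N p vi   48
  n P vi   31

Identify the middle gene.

vi

The two most frequent reciprocal classes, N P VI and n p vi, are the parental types, so the F1 was N P VI / n p vi.
The two rarest classes, N P vi and n p VI, are the double crossovers. Comparing them with the parentals, only the vi allele has switched, so vi is the middle locus and the order is n – vi – p.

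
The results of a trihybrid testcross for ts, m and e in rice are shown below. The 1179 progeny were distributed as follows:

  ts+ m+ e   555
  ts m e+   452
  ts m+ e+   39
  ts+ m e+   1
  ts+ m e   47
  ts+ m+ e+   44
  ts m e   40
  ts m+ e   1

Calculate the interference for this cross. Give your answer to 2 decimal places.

The two most frequent reciprocal classes, ts m e+ and ts+ m+ e, are the parental types, so the F1 was ts m e+ / ts+ m+ e.
The two rarest classes, ts+ m e+ and ts m+ e, are the double crossovers. Comparing them with the parentals, only the ts allele has switched, so ts is the middle locus and the order is m – ts – e.
m–ts: (86 + 2)/1179 = 0.0746; ts–e: (84 + 2)/1179 = 0.0729.
Expected DCO frequency = 0.0746 × 0.0729 ≈ 0.00544; observed = 2/1179 ≈ 0.00170.
Coefficient of coincidence = 0.00170/0.00544 ≈ 0.31; interference = 1 − 0.31 = 0.69.

0.69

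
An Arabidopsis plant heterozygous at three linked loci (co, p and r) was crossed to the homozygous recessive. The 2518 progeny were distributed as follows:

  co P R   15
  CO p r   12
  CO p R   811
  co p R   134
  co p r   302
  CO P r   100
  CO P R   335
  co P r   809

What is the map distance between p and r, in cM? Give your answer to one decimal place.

The two most frequent reciprocal classes, co P r and CO p R, are the parental types, so the F1 was co P r / CO p R.
The two rarest classes, co P R and CO p r, are the double crossovers. Comparing them with the parentals, only the r allele has switched, so r is the middle locus and the order is co – r – p.
Crossovers in the r–p interval produce the single-crossover classes co p r and CO P R (302 + 335 = 637) plus the double crossovers (27).
RF(r–p) = (637 + 27) / 2518 = 664/2518 = 0.2637 → 26.4 cM.

26.4 cM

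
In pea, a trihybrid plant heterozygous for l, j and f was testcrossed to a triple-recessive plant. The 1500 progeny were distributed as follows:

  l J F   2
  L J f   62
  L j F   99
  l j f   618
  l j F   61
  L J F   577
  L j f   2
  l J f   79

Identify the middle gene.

The two most frequent reciprocal classes, l j f and L J F, are the parental types, so the F1 was l j f / L J F.
The two rarest classes, L j f and l J F, are the double crossovers. Comparing them with the parentals, only the l allele has switched, so l is the middle locus and the order is f – l – j.

l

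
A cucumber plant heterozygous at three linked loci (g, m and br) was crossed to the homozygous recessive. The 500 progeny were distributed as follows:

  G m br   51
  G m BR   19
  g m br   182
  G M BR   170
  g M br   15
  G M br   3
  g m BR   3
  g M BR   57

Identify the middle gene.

The two most frequent reciprocal classes, g m br and G M BR, are the parental types, so the F1 was g m br / G M BR.
The two rarest classes, g m BR and G M br, are the double crossovers. Comparing them with the parentals, only the br allele has switched, so br is the middle locus and the order is m – br – g.

br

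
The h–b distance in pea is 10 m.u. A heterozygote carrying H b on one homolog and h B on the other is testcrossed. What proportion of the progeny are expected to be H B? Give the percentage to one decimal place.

A map distance of 10 m.u. corresponds to a recombination frequency of 0.100.
The F1 is H b / h B, so H B is a recombinant gamete class with expected frequency r/2 = 0.100/2 = 0.0500.
That is 0.0500 = 5.0% of the progeny.

5.0%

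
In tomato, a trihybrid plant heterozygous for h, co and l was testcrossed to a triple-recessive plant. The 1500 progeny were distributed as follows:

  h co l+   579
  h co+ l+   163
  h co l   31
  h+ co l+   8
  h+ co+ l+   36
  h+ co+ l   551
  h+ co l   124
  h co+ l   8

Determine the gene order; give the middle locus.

h

The two most frequent reciprocal classes, h co l+ and h+ co+ l, are the parental types, so the F1 was h co l+ / h+ co+ l.
The two rarest classes, h+ co l+ and h co+ l, are the double crossovers. Comparing them with the parentals, only the h allele has switched, so h is the middle locus and the order is l – h – co.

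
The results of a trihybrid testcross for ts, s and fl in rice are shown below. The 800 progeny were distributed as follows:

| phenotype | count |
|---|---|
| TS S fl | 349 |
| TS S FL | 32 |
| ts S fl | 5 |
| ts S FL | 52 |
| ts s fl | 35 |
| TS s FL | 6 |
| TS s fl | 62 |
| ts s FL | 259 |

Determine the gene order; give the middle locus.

The two most frequent reciprocal classes, ts s FL and TS S fl, are the parental types, so the F1 was ts s FL / TS S fl.
The two rarest classes, TS s FL and ts S fl, are the double crossovers. Comparing them with the parentals, only the ts allele has switched, so ts is the middle locus and the order is fl – ts – s.

ts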